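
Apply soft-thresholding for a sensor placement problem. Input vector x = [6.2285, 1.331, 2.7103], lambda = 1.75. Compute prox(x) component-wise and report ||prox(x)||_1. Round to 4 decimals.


Soft-thresholding with lambda = 1.75:
prox(6.2285) = sign(6.2285)*max(|6.2285| - 1.75, 0) = 4.4785
prox(1.331) = sign(1.331)*max(|1.331| - 1.75, 0) = 0.0
prox(2.7103) = sign(2.7103)*max(|2.7103| - 1.75, 0) = 0.9603
prox(x) = [4.4785, 0.0, 0.9603]
||prox(x)||_1 = 4.4785 + 0.0 + 0.9603 = 5.4388


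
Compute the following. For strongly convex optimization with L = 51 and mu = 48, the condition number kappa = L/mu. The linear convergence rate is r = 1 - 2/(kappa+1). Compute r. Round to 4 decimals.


Step 1: Compute the condition number.
kappa = L/mu = 51/48 = 1.0625
Step 2: Compute the convergence rate.
r = 1 - 2/(kappa + 1) = 1 - 2*mu/(L + mu) = (L - mu)/(L + mu) = 3/99 = 0.0303


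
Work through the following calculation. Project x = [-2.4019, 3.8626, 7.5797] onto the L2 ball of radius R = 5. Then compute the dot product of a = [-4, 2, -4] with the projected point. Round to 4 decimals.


Step 1: Compute ||x|| (intermediates to 6 decimals).
||x|| = sqrt((-2.4019)^2 + 3.8626^2 + 7.5797^2) = 8.83972
Step 2: Project.
Since ||x|| > R, scale = R/||x|| = 5/8.83972 = 0.565629, proj(x) = scale * x
proj(x) = [-1.358584, 2.184799, 4.287298]
Step 3: Dot product.
a^T * proj(x) = -4*(-1.358584) + 2*2.184799 - 4*4.287298 = -7.3453


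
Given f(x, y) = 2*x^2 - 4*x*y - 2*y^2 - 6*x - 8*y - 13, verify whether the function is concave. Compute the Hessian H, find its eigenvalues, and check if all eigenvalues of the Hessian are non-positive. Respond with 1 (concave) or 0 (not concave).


The Hessian of f(x,y) = 2*x^2 - 4*x*y - 2*y^2 - 6*x - 8*y - 13 is:
H = [[4, -4], [-4, -4]]
Trace = 4 - 4 = 0
Determinant = 4*-4 - (-4)^2 = -32
Discriminant = (0)^2 - 4*-32 = 128.0
Eigenvalues: lambda_1 = -5.6569, lambda_2 = 5.6569
The function is not concave.

0


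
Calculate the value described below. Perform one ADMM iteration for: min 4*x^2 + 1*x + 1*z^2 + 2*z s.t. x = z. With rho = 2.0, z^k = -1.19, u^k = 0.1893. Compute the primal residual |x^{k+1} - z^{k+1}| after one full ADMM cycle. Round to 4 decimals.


ADMM iteration with rho = 2.0, z^k = -1.19, u^k = 0.1893
Step 1: x-update.
Minimize 4*x^2 + 1*x + (2.0/2)*(x + 1.19 + 0.1893)^2
FOC: (2*4 + 2.0)*x = -1 + 2.0*(-1.19 - 0.1893)
x^{k+1} = -0.3759
Step 2: z-update.
Minimize 1*z^2 + 2*z + (2.0/2)*(-0.3759 - z + 0.1893)^2
FOC: (2*1 + 2.0)*z = -2 + 2.0*(-0.3759 + 0.1893)
z^{k+1} = -0.5933
Step 3: u-update.
u^{k+1} = 0.1893 - 0.3759 + 0.5933 = 0.4067
Step 4: Primal residual = |-0.3759 + 0.5933| = 0.2174


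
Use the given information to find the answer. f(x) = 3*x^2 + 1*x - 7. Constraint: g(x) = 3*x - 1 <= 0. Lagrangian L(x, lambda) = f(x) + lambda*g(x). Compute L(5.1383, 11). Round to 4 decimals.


Step 1: Evaluate f(x).
f(5.1383) = 3*5.1383^2 + 1*5.1383 - 7 = 77.3447
Step 2: Evaluate g(x).
g(5.1383) = 3*5.1383 - 1 = 14.4149
Step 3: Compute Lagrangian.
L = 77.3447 + 11*14.4149 = 235.9086


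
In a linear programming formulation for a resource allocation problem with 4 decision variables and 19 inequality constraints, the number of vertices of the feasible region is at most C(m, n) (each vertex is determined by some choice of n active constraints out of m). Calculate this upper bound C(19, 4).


Each vertex corresponds to some choice of n active constraints out of m, so the number of vertices is at most C(m, n) = m! / (n!(m-n)!).
m = 19, n = 4
Numerator: 19 * 18 * 17 * 16
Denominator: 4! = 24
C(19, 4) = 3876


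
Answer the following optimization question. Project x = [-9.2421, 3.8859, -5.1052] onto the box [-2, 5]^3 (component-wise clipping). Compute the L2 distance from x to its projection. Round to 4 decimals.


Project each component onto [-2, 5].
clip(-9.2421) = -2.0, clip(3.8859) = 3.8859, clip(-5.1052) = -2.0
Projection = [-2.0, 3.8859, -2.0]
Squared diffs: [52.448, 0.0, 9.6423]
Distance = sqrt(62.0903) = 7.8797


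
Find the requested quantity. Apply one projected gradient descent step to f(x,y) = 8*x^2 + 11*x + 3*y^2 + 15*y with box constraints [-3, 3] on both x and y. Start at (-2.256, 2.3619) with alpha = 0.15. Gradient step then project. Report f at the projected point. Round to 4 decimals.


Step 1: Compute gradient at (-2.256, 2.3619).
grad_x = 2*8*-2.256 + 11 = -25.096
grad_y = 2*3*2.3619 + 15 = 29.1714
Step 2: Gradient step.
x_raw = -2.256 - 0.15*-25.096 = 1.5084
y_raw = 2.3619 - 0.15*29.1714 = -2.0138
Step 3: Project onto [-3, 3].
x_proj = clip(1.5084) = 1.5084
y_proj = clip(-2.0138) = -2.0138
Step 4: Evaluate f.
f(1.5084, -2.0138) = 16.7537


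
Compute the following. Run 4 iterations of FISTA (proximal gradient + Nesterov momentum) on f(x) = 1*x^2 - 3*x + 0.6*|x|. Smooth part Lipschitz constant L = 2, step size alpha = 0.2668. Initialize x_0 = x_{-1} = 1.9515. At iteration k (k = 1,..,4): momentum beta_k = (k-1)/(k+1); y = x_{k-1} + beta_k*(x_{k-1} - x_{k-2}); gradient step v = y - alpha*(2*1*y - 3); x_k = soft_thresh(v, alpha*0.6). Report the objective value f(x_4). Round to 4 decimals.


FISTA on f(x) = 1*x^2 - 3*x + 0.6*|x|
L = 2, alpha = 0.2668
Iteration 1: beta = 0.0, y = 1.9515 + 0.0*(1.9515 - 1.9515) = 1.9515
  grad(y) = 0.903, v = y - alpha*grad = 1.7106
  prox(v) = soft_thresh(1.7106, 0.1601) = 1.5505
Iteration 2: beta = 0.3333, y = 1.5505 + 0.3333*(1.5505 - 1.9515) = 1.4168
  grad(y) = -0.1663, v = y - alpha*grad = 1.4612
  prox(v) = soft_thresh(1.4612, 0.1601) = 1.3011
Iteration 3: beta = 0.5, y = 1.3011 + 0.5*(1.3011 - 1.5505) = 1.1764
  grad(y) = -0.6471, v = y - alpha*grad = 1.3491
  prox(v) = soft_thresh(1.3491, 0.1601) = 1.189
Iteration 4: beta = 0.6, y = 1.189 + 0.6*(1.189 - 1.3011) = 1.1217
  grad(y) = -0.7565, v = y - alpha*grad = 1.3236
  prox(v) = soft_thresh(1.3236, 0.1601) = 1.1635
f(x_4) = 1*1.1635^2 - 3*1.1635 + 0.6*|1.1635| = -1.4387


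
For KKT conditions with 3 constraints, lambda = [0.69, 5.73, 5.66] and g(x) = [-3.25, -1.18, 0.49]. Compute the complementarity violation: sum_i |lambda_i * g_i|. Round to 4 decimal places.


KKT complementary slackness check:
lambda_1 * g_1 = 0.69 * -3.25 = -2.2425
lambda_2 * g_2 = 5.73 * -1.18 = -6.7614
lambda_3 * g_3 = 5.66 * 0.49 = 2.7734
Total violation = 2.2425 + 6.7614 + 2.7734 = 11.7773


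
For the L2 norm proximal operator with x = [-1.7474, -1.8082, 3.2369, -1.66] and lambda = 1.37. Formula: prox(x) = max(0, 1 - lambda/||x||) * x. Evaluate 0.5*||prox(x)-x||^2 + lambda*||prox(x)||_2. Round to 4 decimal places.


Step 1: Compute ||x||.
||x|| = 4.4222
Step 2: Compute scaling factor.
scale = max(0, 1 - 1.37/4.4222) = 0.6902
Step 3: prox(x) = [-1.2061, -1.248, 2.2341, -1.1457]
||prox(x)|| = 3.0522
Step 4: Proximal objective.
0.5*||prox-x||^2 = 0.9385
lambda*||prox|| = 4.1815
Total = 5.12


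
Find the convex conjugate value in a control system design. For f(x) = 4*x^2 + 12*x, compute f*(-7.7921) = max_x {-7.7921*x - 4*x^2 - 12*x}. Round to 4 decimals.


f*(y) = sup_x {y*x - a*x^2 - b*x} = sup_x {(y-b)*x - a*x^2}
FOC: (y - b) - 2a*x = 0 => x* = (y - b)/(2a)
x* = (-7.7921 - 12)/(2*4) = -2.474
f*(-7.7921) = (y-b)^2/(4a) = (-7.7921 - 12)^2/(4*4)
= 391.7272/16 = 24.483


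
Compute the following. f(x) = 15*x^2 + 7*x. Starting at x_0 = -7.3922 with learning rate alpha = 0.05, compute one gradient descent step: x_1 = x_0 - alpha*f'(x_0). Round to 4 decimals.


We compute the gradient at x_0 and apply the update.
f'(x) = 30*x + 7
f'(-7.3922) = 30*-7.3922 + 7 = -214.766
x_1 = -7.3922 - 0.05*-214.766 = 3.3461


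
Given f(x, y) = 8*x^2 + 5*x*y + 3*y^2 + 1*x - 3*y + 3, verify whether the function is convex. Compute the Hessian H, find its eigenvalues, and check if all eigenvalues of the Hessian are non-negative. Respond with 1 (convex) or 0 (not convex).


The Hessian of f(x,y) = 8*x^2 + 5*x*y + 3*y^2 + 1*x - 3*y + 3 is:
H = [[16, 5], [5, 6]]
Trace = 16 + 6 = 22
Determinant = 16*6 - (5)^2 = 71
Discriminant = (22)^2 - 4*71 = 200.0
Eigenvalues: lambda_1 = 3.9289, lambda_2 = 18.0711
The function is convex.

1


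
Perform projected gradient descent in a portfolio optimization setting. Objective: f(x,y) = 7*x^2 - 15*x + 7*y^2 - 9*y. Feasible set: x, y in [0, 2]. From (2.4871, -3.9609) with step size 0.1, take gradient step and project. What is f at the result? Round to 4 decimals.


Step 1: Compute gradient at (2.4871, -3.9609).
grad_x = 2*7*2.4871 - 15 = 19.8194
grad_y = 2*7*-3.9609 - 9 = -64.4526
Step 2: Gradient step.
x_raw = 2.4871 - 0.1*19.8194 = 0.5052
y_raw = -3.9609 - 0.1*-64.4526 = 2.4844
Step 3: Project onto [0, 2].
x_proj = clip(0.5052) = 0.5052
y_proj = clip(2.4844) = 2.0
Step 4: Evaluate f.
f(0.5052, 2.0) = 4.2089


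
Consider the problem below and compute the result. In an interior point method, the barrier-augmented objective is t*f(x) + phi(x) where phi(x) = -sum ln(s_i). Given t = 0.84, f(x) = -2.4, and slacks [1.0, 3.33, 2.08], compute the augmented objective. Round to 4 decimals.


Step 1: Compute log-barrier.
ln values: [0.0, 1.203, 0.7324]
phi = -(0.0 + 1.203 + 0.7324) = -1.9353
Step 2: Compute augmented objective.
t*f(x) = 0.84*-2.4 = -2.016
Total = -2.016 - 1.9353 = -3.9513


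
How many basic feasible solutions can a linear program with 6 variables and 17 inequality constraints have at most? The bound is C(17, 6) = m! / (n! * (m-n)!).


Each vertex corresponds to some choice of n active constraints out of m, so the number of vertices is at most C(m, n) = m! / (n!(m-n)!).
m = 17, n = 6
Numerator: 17 * 16 * 15 * 14 * 13 * 12
Denominator: 6! = 720
C(17, 6) = 12376


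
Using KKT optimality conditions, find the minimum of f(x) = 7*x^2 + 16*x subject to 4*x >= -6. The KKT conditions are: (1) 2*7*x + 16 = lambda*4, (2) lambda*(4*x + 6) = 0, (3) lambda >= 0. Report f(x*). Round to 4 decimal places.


Step 1: Try lambda = 0 (constraint inactive).
Stationarity: 2*7*x + 16 = 0
x* = -16/(2*7) = -8/7 = -1.1429 (rounded; the exact value -8/7 is used below)
Check constraint: 4*-1.1429 = -4.5716 >= -6 -- satisfied.
Step 2: Compute optimal value.
f(x*) = 7*(-8/7)^2 + 16*(-8/7) = -9.1429


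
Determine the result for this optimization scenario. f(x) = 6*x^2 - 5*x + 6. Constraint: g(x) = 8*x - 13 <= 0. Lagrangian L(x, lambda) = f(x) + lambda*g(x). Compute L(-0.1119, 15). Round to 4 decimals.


Step 1: Evaluate f(x).
f(-0.1119) = 6*(-0.1119)^2 - 5*(-0.1119) + 6 = 6.6346
Step 2: Evaluate g(x).
g(-0.1119) = 8*-0.1119 - 13 = -13.8952
Step 3: Compute Lagrangian.
L = 6.6346 + 15*-13.8952 = -201.7934


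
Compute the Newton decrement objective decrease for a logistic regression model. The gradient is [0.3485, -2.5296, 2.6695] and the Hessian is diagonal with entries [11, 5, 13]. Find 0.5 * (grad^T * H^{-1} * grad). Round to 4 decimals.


Step 1: H is diagonal, so H^(-1) * g = [0.0317, -0.5059, 0.2053].
Step 2: g^T H^(-1) g = sum_i g_i^2 / H_ii
  = (0.3485)^2/11 + (-2.5296)^2/5 + (2.6695)^2/13
  = 0.011 + 1.2798 + 0.5482 = 1.839
Step 3: Objective decrease = 0.5 * g^T H^(-1) g = 0.9195


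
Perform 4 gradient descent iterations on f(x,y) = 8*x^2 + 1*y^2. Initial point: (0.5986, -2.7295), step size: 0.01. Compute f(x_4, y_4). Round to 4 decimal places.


Gradient descent on f(x,y) = 8*x^2 + 1*y^2.
Starting point: (0.5986, -2.7295), alpha = 0.01
Step 1: grad_x = 2*8*0.5986 = 9.5776, grad_y = 2*1*-2.7295 = -5.459
  x_1 = 0.5986 - 0.01*9.5776 = 0.5028
  y_1 = -2.7295 - 0.01*-5.459 = -2.6749
Step 2: grad_x = 2*8*0.5028 = 8.0452, grad_y = 2*1*-2.6749 = -5.3498
  x_2 = 0.5028 - 0.01*8.0452 = 0.4224
  y_2 = -2.6749 - 0.01*-5.3498 = -2.6214
Step 3: grad_x = 2*8*0.4224 = 6.758, grad_y = 2*1*-2.6214 = -5.2428
  x_3 = 0.4224 - 0.01*6.758 = 0.3548
  y_3 = -2.6214 - 0.01*-5.2428 = -2.569
Step 4: grad_x = 2*8*0.3548 = 5.6767, grad_y = 2*1*-2.569 = -5.138
  x_4 = 0.3548 - 0.01*5.6767 = 0.298
  y_4 = -2.569 - 0.01*-5.138 = -2.5176
f(0.298, -2.5176) = 8*0.298^2 + 1*(-2.5176)^2 = 7.0489


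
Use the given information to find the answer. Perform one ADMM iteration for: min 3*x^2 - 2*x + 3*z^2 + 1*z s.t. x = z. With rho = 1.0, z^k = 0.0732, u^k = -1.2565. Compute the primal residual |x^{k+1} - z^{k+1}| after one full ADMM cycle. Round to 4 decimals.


ADMM iteration with rho = 1.0, z^k = 0.0732, u^k = -1.2565
Step 1: x-update.
Minimize 3*x^2 - 2*x + (1.0/2)*(x - 0.0732 - 1.2565)^2
FOC: (2*3 + 1.0)*x = 2 + 1.0*(0.0732 + 1.2565)
x^{k+1} = 0.4757
Step 2: z-update.
Minimize 3*z^2 + 1*z + (1.0/2)*(0.4757 - z - 1.2565)^2
FOC: (2*3 + 1.0)*z = -1 + 1.0*(0.4757 - 1.2565)
z^{k+1} = -0.2544
Step 3: u-update.
u^{k+1} = -1.2565 + 0.4757 + 0.2544 = -0.5264
Step 4: Primal residual = |0.4757 + 0.2544| = 0.7301


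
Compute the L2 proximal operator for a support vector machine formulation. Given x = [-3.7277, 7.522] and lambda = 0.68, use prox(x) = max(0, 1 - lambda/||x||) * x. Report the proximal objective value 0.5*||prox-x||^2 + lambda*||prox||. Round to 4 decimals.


Step 1: Compute ||x||.
||x|| = 8.395
Step 2: Compute scaling factor.
scale = max(0, 1 - 0.68/8.395) = 0.919
Step 3: prox(x) = [-3.4258, 6.9127]
||prox(x)|| = 7.715
Step 4: Proximal objective.
0.5*||prox-x||^2 = 0.2312
lambda*||prox|| = 5.2462
Total = 5.4774


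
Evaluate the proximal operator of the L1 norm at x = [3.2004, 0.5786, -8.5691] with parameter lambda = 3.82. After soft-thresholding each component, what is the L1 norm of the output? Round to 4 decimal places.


Soft-thresholding with lambda = 3.82:
prox(3.2004) = sign(3.2004)*max(|3.2004| - 3.82, 0) = 0.0
prox(0.5786) = sign(0.5786)*max(|0.5786| - 3.82, 0) = 0.0
prox(-8.5691) = sign(-8.5691)*max(|-8.5691| - 3.82, 0) = -4.7491
prox(x) = [0.0, 0.0, -4.7491]
||prox(x)||_1 = 0.0 + 0.0 + 4.7491 = 4.7491


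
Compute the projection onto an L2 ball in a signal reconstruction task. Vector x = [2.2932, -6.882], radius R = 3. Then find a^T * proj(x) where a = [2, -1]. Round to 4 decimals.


Step 1: Compute ||x|| (intermediates to 6 decimals).
||x|| = sqrt(2.2932^2 + (-6.882)^2) = 7.254012
Step 2: Project.
Since ||x|| > R, scale = R/||x|| = 3/7.254012 = 0.413564, proj(x) = scale * x
proj(x) = [0.948385, -2.846147]
Step 3: Dot product.
a^T * proj(x) = 2*0.948385 - 1*(-2.846147) = 4.7429


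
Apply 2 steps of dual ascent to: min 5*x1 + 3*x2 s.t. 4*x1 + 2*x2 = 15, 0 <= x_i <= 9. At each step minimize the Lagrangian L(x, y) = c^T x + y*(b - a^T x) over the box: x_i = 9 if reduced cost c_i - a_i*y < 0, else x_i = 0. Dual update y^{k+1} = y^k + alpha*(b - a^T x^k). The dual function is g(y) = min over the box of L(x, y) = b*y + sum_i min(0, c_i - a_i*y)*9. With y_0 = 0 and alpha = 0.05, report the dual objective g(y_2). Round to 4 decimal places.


Dual ascent for LP: min 5*x1 + 3*x2, 4*x1 + 2*x2 = 15, 0 <= x_i <= 9
Step 1: y^k = 0.0, reduced costs: (5.0, 3.0)
  x^k = (0.0, 0.0), subgradient = b - a^T x = 15.0
  y^{k+1} = 0.0 + 0.05*15.0 = 0.75
Step 2: y^k = 0.75, reduced costs: (2.0, 1.5)
  x^k = (0.0, 0.0), subgradient = b - a^T x = 15.0
  y^{k+1} = 0.75 + 0.05*15.0 = 1.5
Dual objective at y_2 = 1.5: reduced costs (-1.0, 0.0), box minimizer x = (9.0, 0.0)
g(y_2) = b*y + (c1 - a1*y)*x1 + (c2 - a2*y)*x2 = 15*1.5 + (-1.0)*9.0 + 0.0*0.0 = 22.5 - 9.0 + 0.0 = 13.5


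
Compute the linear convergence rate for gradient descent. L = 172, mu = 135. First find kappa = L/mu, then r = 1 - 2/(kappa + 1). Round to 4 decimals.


Step 1: Compute the condition number.
kappa = L/mu = 172/135 = 1.2741
Step 2: Compute the convergence rate.
r = 1 - 2/(kappa + 1) = 1 - 2*mu/(L + mu) = (L - mu)/(L + mu) = 37/307 = 0.1205


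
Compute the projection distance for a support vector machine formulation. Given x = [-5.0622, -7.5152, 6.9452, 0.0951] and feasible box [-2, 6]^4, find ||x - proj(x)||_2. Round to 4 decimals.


Project each component onto [-2, 6].
clip(-5.0622) = -2.0, clip(-7.5152) = -2.0, clip(6.9452) = 6.0, clip(0.0951) = 0.0951
Projection = [-2.0, -2.0, 6.0, 0.0951]
Squared diffs: [9.3771, 30.4174, 0.8934, 0.0]
Distance = sqrt(40.6879) = 6.3787


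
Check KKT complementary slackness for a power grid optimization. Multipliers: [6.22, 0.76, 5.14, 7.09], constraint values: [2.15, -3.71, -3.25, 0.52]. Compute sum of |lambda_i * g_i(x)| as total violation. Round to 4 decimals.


KKT complementary slackness check:
lambda_1 * g_1 = 6.22 * 2.15 = 13.373
lambda_2 * g_2 = 0.76 * -3.71 = -2.8196
lambda_3 * g_3 = 5.14 * -3.25 = -16.705
lambda_4 * g_4 = 7.09 * 0.52 = 3.6868
Total violation = 13.373 + 2.8196 + 16.705 + 3.6868 = 36.5844


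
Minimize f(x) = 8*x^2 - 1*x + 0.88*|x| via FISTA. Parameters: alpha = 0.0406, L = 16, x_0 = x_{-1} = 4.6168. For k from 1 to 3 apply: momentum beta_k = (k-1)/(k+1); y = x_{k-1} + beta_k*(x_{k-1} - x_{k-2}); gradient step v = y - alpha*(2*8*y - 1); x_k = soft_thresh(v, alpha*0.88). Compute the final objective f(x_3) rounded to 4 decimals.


FISTA on f(x) = 8*x^2 - 1*x + 0.88*|x|
L = 16, alpha = 0.0406
Iteration 1: beta = 0.0, y = 4.6168 + 0.0*(4.6168 - 4.6168) = 4.6168
  grad(y) = 72.8688, v = y - alpha*grad = 1.6583
  prox(v) = soft_thresh(1.6583, 0.0357) = 1.6226
Iteration 2: beta = 0.3333, y = 1.6226 + 0.3333*(1.6226 - 4.6168) = 0.6245
  grad(y) = 8.9925, v = y - alpha*grad = 0.2594
  prox(v) = soft_thresh(0.2594, 0.0357) = 0.2237
Iteration 3: beta = 0.5, y = 0.2237 + 0.5*(0.2237 - 1.6226) = -0.4757
  grad(y) = -8.6118, v = y - alpha*grad = -0.1261
  prox(v) = soft_thresh(-0.1261, 0.0357) = -0.0904
f(x_3) = 8*(-0.0904)^2 - 1*(-0.0904) + 0.88*|-0.0904| = 0.2352


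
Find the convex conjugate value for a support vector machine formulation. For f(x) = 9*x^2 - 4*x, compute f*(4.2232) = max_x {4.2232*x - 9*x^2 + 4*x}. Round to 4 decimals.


f*(y) = sup_x {y*x - a*x^2 - b*x} = sup_x {(y-b)*x - a*x^2}
FOC: (y - b) - 2a*x = 0 => x* = (y - b)/(2a)
x* = (4.2232 + 4)/(2*9) = 0.4568
f*(4.2232) = (y-b)^2/(4a) = (4.2232 + 4)^2/(4*9)
= 67.621/36 = 1.8784


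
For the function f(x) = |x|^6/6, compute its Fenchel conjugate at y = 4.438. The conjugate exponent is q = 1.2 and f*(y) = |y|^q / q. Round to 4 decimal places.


The conjugate exponent q satisfies 1/p + 1/q = 1.
p = 6, so q = 6/(6 - 1) = 1.2
|y|^q = 4.438^1.2 = 5.9789
f*(4.438) = 5.9789 / 1.2 = 4.9825


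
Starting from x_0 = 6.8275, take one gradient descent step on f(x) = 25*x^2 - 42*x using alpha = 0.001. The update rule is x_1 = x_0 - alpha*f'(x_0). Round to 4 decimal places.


We compute the gradient at x_0 and apply the update.
f'(x) = 50*x - 42
f'(6.8275) = 50*6.8275 - 42 = 299.375
x_1 = 6.8275 - 0.001*299.375 = 6.5281


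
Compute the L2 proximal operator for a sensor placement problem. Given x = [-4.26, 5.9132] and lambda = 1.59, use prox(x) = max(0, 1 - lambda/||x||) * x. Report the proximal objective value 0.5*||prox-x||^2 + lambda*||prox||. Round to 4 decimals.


Step 1: Compute ||x||.
||x|| = 7.2879
Step 2: Compute scaling factor.
scale = max(0, 1 - 1.59/7.2879) = 0.7818
Step 3: prox(x) = [-3.3306, 4.6231]
||prox(x)|| = 5.6979
Step 4: Proximal objective.
0.5*||prox-x||^2 = 1.2641
lambda*||prox|| = 9.0597
Total = 10.3237


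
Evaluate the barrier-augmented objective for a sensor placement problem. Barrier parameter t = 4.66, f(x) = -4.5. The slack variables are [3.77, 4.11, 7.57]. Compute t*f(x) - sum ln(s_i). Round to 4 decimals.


Step 1: Compute log-barrier.
ln values: [1.3271, 1.4134, 2.0242]
phi = -(1.3271 + 1.4134 + 2.0242) = -4.7647
Step 2: Compute augmented objective.
t*f(x) = 4.66*-4.5 = -20.97
Total = -20.97 - 4.7647 = -25.7347


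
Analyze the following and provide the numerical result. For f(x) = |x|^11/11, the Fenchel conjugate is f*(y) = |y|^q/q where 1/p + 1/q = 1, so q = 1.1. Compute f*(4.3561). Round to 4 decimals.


The conjugate exponent q satisfies 1/p + 1/q = 1.
p = 11, so q = 11/(11 - 1) = 1.1
|y|^q = 4.3561^1.1 = 5.0467
f*(4.3561) = 5.0467 / 1.1 = 4.5879


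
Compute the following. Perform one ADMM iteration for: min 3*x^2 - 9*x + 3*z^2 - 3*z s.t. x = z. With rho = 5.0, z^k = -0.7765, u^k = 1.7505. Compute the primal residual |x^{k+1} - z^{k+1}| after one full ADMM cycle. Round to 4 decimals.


ADMM iteration with rho = 5.0, z^k = -0.7765, u^k = 1.7505
Step 1: x-update.
Minimize 3*x^2 - 9*x + (5.0/2)*(x + 0.7765 + 1.7505)^2
FOC: (2*3 + 5.0)*x = 9 + 5.0*(-0.7765 - 1.7505)
x^{k+1} = -0.3305
Step 2: z-update.
Minimize 3*z^2 - 3*z + (5.0/2)*(-0.3305 - z + 1.7505)^2
FOC: (2*3 + 5.0)*z = 3 + 5.0*(-0.3305 + 1.7505)
z^{k+1} = 0.9182
Step 3: u-update.
u^{k+1} = 1.7505 - 0.3305 - 0.9182 = 0.5018
Step 4: Primal residual = |-0.3305 - 0.9182| = 1.2487


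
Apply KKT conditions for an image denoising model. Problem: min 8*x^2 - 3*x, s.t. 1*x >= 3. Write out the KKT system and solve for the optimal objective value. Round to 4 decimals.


Step 1: Try lambda = 0 (constraint inactive).
x_unc = 3/(2*8) = 0.1875
Check: 1*0.1875 = 0.1875 < 3 -- violated!
Step 2: Constraint must be active: 1*x = 3
x* = 3/1 = 3.0
lambda = (2*8*3.0 - 3)/1 = 45.0
Step 3: Compute optimal value.
f(x*) = 8*3.0^2 - 3*3.0 = 63.0


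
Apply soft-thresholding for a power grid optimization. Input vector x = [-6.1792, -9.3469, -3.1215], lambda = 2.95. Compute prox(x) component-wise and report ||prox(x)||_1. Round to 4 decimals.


Soft-thresholding with lambda = 2.95:
prox(-6.1792) = sign(-6.1792)*max(|-6.1792| - 2.95, 0) = -3.2292
prox(-9.3469) = sign(-9.3469)*max(|-9.3469| - 2.95, 0) = -6.3969
prox(-3.1215) = sign(-3.1215)*max(|-3.1215| - 2.95, 0) = -0.1715
prox(x) = [-3.2292, -6.3969, -0.1715]
||prox(x)||_1 = 3.2292 + 6.3969 + 0.1715 = 9.7976


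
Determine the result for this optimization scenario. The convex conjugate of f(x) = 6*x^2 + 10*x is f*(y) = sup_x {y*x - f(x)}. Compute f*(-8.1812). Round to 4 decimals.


f*(y) = sup_x {y*x - a*x^2 - b*x} = sup_x {(y-b)*x - a*x^2}
FOC: (y - b) - 2a*x = 0 => x* = (y - b)/(2a)
x* = (-8.1812 - 10)/(2*6) = -1.5151
f*(-8.1812) = (y-b)^2/(4a) = (-8.1812 - 10)^2/(4*6)
= 330.556/24 = 13.7732


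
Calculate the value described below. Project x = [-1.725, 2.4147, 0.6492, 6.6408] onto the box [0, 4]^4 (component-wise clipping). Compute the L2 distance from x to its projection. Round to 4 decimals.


Project each component onto [0, 4].
clip(-1.725) = 0.0, clip(2.4147) = 2.4147, clip(0.6492) = 0.6492, clip(6.6408) = 4.0
Projection = [0.0, 2.4147, 0.6492, 4.0]
Squared diffs: [2.9756, 0.0, 0.0, 6.9738]
Distance = sqrt(9.9494) = 3.1543


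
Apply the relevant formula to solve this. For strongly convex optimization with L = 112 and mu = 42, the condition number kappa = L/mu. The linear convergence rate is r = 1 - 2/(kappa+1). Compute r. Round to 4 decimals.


Step 1: Compute the condition number.
kappa = L/mu = 112/42 = 2.6667
Step 2: Compute the convergence rate.
r = 1 - 2/(kappa + 1) = 1 - 2*mu/(L + mu) = (L - mu)/(L + mu) = 70/154 = 0.4545


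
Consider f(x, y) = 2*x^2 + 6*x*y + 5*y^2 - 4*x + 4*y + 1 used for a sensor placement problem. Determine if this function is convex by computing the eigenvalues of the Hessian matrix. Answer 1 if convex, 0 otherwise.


The Hessian of f(x,y) = 2*x^2 + 6*x*y + 5*y^2 - 4*x + 4*y + 1 is:
H = [[4, 6], [6, 10]]
Trace = 4 + 10 = 14
Determinant = 4*10 - (6)^2 = 4
Discriminant = (14)^2 - 4*4 = 180.0
Eigenvalues: lambda_1 = 0.2918, lambda_2 = 13.7082
The function is convex.

1


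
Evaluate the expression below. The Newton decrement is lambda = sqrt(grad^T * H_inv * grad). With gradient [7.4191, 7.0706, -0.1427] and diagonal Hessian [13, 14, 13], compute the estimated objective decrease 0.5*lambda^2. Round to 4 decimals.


Step 1: H is diagonal, so H^(-1) * g = [0.5707, 0.505, -0.011].
Step 2: g^T H^(-1) g = sum_i g_i^2 / H_ii
  = (7.4191)^2/13 + (7.0706)^2/14 + (-0.1427)^2/13
  = 4.2341 + 3.571 + 0.0016 = 7.8066
Step 3: Objective decrease = 0.5 * g^T H^(-1) g = 3.9033


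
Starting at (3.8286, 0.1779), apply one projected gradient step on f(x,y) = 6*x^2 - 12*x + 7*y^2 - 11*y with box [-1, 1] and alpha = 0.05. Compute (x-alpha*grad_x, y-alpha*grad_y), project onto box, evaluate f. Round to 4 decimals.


Step 1: Compute gradient at (3.8286, 0.1779).
grad_x = 2*6*3.8286 - 12 = 33.9432
grad_y = 2*7*0.1779 - 11 = -8.5094
Step 2: Gradient step.
x_raw = 3.8286 - 0.05*33.9432 = 2.1314
y_raw = 0.1779 - 0.05*-8.5094 = 0.6034
Step 3: Project onto [-1, 1].
x_proj = clip(2.1314) = 1.0
y_proj = clip(0.6034) = 0.6034
Step 4: Evaluate f.
f(1.0, 0.6034) = -10.0887


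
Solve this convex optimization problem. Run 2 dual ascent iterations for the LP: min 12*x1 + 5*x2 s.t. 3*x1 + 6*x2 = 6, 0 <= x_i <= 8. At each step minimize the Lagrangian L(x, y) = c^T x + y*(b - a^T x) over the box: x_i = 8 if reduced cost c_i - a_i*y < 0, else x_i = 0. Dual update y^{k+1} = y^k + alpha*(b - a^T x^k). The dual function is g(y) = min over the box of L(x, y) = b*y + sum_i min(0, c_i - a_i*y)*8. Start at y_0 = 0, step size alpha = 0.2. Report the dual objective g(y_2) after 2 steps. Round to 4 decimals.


Dual ascent for LP: min 12*x1 + 5*x2, 3*x1 + 6*x2 = 6, 0 <= x_i <= 8
Step 1: y^k = 0.0, reduced costs: (12.0, 5.0)
  x^k = (0.0, 0.0), subgradient = b - a^T x = 6.0
  y^{k+1} = 0.0 + 0.2*6.0 = 1.2
Step 2: y^k = 1.2, reduced costs: (8.4, -2.2)
  x^k = (0.0, 8.0), subgradient = b - a^T x = -42.0
  y^{k+1} = 1.2 + 0.2*-42.0 = -7.2
Dual objective at y_2 = -7.2: reduced costs (33.6, 48.2), box minimizer x = (0.0, 0.0)
g(y_2) = b*y + (c1 - a1*y)*x1 + (c2 - a2*y)*x2 = 6*(-7.2) + 33.6*0.0 + 48.2*0.0 = -43.2 + 0.0 + 0.0 = -43.2


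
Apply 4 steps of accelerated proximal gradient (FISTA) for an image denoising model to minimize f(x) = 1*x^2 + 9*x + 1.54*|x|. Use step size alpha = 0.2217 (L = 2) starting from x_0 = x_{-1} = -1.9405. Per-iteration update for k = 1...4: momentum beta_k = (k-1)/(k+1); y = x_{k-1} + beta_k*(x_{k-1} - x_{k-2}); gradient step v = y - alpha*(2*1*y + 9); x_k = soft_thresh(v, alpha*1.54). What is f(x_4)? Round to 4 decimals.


FISTA on f(x) = 1*x^2 + 9*x + 1.54*|x|
L = 2, alpha = 0.2217
Iteration 1: beta = 0.0, y = -1.9405 + 0.0*(-1.9405 + 1.9405) = -1.9405
  grad(y) = 5.119, v = y - alpha*grad = -3.0754
  prox(v) = soft_thresh(-3.0754, 0.3414) = -2.734
Iteration 2: beta = 0.3333, y = -2.734 + 0.3333*(-2.734 + 1.9405) = -2.9985
  grad(y) = 3.0031, v = y - alpha*grad = -3.6642
  prox(v) = soft_thresh(-3.6642, 0.3414) = -3.3228
Iteration 3: beta = 0.5, y = -3.3228 + 0.5*(-3.3228 + 2.734) = -3.6172
  grad(y) = 1.7655, v = y - alpha*grad = -4.0087
  prox(v) = soft_thresh(-4.0087, 0.3414) = -3.6672
Iteration 4: beta = 0.6, y = -3.6672 + 0.6*(-3.6672 + 3.3228) = -3.8739
  grad(y) = 1.2522, v = y - alpha*grad = -4.1515
  prox(v) = soft_thresh(-4.1515, 0.3414) = -3.8101
f(x_4) = 1*(-3.8101)^2 + 9*(-3.8101) + 1.54*|-3.8101| = -13.9065


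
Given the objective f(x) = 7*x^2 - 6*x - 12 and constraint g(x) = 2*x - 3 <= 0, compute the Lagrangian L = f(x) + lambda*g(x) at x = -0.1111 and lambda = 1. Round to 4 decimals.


Step 1: Evaluate f(x).
f(-0.1111) = 7*(-0.1111)^2 - 6*(-0.1111) - 12 = -11.247
Step 2: Evaluate g(x).
g(-0.1111) = 2*-0.1111 - 3 = -3.2222
Step 3: Compute Lagrangian.
L = -11.247 + 1*-3.2222 = -14.4692


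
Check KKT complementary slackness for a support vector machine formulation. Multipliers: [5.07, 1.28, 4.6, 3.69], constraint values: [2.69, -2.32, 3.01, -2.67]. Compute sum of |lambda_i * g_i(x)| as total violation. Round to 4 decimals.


KKT complementary slackness check:
lambda_1 * g_1 = 5.07 * 2.69 = 13.6383
lambda_2 * g_2 = 1.28 * -2.32 = -2.9696
lambda_3 * g_3 = 4.6 * 3.01 = 13.846
lambda_4 * g_4 = 3.69 * -2.67 = -9.8523
Total violation = 13.6383 + 2.9696 + 13.846 + 9.8523 = 40.3062


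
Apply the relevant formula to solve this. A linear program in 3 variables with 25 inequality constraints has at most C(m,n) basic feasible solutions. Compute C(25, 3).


Each vertex corresponds to some choice of n active constraints out of m, so the number of vertices is at most C(m, n) = m! / (n!(m-n)!).
m = 25, n = 3
Numerator: 25 * 24 * 23
Denominator: 3! = 6
C(25, 3) = 2300


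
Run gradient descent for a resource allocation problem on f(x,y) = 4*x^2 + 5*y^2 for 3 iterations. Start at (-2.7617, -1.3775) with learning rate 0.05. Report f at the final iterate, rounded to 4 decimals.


Gradient descent on f(x,y) = 4*x^2 + 5*y^2.
Starting point: (-2.7617, -1.3775), alpha = 0.05
Step 1: grad_x = 2*4*-2.7617 = -22.0936, grad_y = 2*5*-1.3775 = -13.775
  x_1 = -2.7617 - 0.05*-22.0936 = -1.657
  y_1 = -1.3775 - 0.05*-13.775 = -0.6888
Step 2: grad_x = 2*4*-1.657 = -13.2562, grad_y = 2*5*-0.6888 = -6.8875
  x_2 = -1.657 - 0.05*-13.2562 = -0.9942
  y_2 = -0.6888 - 0.05*-6.8875 = -0.3444
Step 3: grad_x = 2*4*-0.9942 = -7.9537, grad_y = 2*5*-0.3444 = -3.4438
  x_3 = -0.9942 - 0.05*-7.9537 = -0.5965
  y_3 = -0.3444 - 0.05*-3.4438 = -0.1722
f(-0.5965, -0.1722) = 4*(-0.5965)^2 + 5*(-0.1722)^2 = 1.5716


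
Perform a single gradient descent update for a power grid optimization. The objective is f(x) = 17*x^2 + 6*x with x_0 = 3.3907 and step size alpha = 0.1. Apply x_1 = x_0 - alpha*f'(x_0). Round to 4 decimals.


We compute the gradient at x_0 and apply the update.
f'(x) = 34*x + 6
f'(3.3907) = 34*3.3907 + 6 = 121.2838
x_1 = 3.3907 - 0.1*121.2838 = -8.7377


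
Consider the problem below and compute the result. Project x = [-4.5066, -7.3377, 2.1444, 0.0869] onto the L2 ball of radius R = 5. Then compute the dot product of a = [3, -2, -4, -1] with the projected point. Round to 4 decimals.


Step 1: Compute ||x|| (intermediates to 6 decimals).
||x|| = sqrt((-4.5066)^2 + (-7.3377)^2 + 2.1444^2 + 0.0869^2) = 8.87453
Step 2: Project.
Since ||x|| > R, scale = R/||x|| = 5/8.87453 = 0.56341, proj(x) = scale * x
proj(x) = [-2.539064, -4.134134, 1.208176, 0.04896]
Step 3: Dot product.
a^T * proj(x) = 3*(-2.539064) - 2*(-4.134134) - 4*1.208176 - 1*0.04896 = -4.2306


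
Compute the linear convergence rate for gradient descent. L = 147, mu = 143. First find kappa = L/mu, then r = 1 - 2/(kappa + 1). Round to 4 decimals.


Step 1: Compute the condition number.
kappa = L/mu = 147/143 = 1.028
Step 2: Compute the convergence rate.
r = 1 - 2/(kappa + 1) = 1 - 2*mu/(L + mu) = (L - mu)/(L + mu) = 4/290 = 0.0138


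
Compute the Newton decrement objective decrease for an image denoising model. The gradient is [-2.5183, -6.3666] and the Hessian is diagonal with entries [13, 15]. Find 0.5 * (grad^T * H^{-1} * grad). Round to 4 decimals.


Step 1: H is diagonal, so H^(-1) * g = [-0.1937, -0.4244].
Step 2: g^T H^(-1) g = sum_i g_i^2 / H_ii
  = (-2.5183)^2/13 + (-6.3666)^2/15
  = 0.4878 + 2.7022 = 3.1901
Step 3: Objective decrease = 0.5 * g^T H^(-1) g = 1.595


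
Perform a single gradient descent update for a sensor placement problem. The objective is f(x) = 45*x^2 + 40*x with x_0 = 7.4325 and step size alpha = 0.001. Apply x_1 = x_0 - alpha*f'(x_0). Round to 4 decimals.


We compute the gradient at x_0 and apply the update.
f'(x) = 90*x + 40
f'(7.4325) = 90*7.4325 + 40 = 708.925
x_1 = 7.4325 - 0.001*708.925 = 6.7236


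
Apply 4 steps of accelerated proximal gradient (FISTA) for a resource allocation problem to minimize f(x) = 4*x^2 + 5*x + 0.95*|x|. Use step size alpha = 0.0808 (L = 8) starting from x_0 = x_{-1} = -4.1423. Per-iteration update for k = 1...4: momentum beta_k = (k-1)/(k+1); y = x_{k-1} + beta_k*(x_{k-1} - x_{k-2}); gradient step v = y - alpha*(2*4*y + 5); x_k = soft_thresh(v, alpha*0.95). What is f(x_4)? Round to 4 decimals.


FISTA on f(x) = 4*x^2 + 5*x + 0.95*|x|
L = 8, alpha = 0.0808
Iteration 1: beta = 0.0, y = -4.1423 + 0.0*(-4.1423 + 4.1423) = -4.1423
  grad(y) = -28.1384, v = y - alpha*grad = -1.8687
  prox(v) = soft_thresh(-1.8687, 0.0768) = -1.792
Iteration 2: beta = 0.3333, y = -1.792 + 0.3333*(-1.792 + 4.1423) = -1.0085
  grad(y) = -3.0681, v = y - alpha*grad = -0.7606
  prox(v) = soft_thresh(-0.7606, 0.0768) = -0.6838
Iteration 3: beta = 0.5, y = -0.6838 + 0.5*(-0.6838 + 1.792) = -0.1298
  grad(y) = 3.9616, v = y - alpha*grad = -0.4499
  prox(v) = soft_thresh(-0.4499, 0.0768) = -0.3731
Iteration 4: beta = 0.6, y = -0.3731 + 0.6*(-0.3731 + 0.6838) = -0.1867
  grad(y) = 3.5063, v = y - alpha*grad = -0.47
  prox(v) = soft_thresh(-0.47, 0.0768) = -0.3933
f(x_4) = 4*(-0.3933)^2 + 5*(-0.3933) + 0.95*|-0.3933| = -0.9741


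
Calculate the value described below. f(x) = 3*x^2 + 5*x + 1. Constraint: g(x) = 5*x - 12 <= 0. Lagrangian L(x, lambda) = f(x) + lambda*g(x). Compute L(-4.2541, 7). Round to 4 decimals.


Step 1: Evaluate f(x).
f(-4.2541) = 3*(-4.2541)^2 + 5*(-4.2541) + 1 = 34.0216
Step 2: Evaluate g(x).
g(-4.2541) = 5*-4.2541 - 12 = -33.2705
Step 3: Compute Lagrangian.
L = 34.0216 + 7*-33.2705 = -198.8719


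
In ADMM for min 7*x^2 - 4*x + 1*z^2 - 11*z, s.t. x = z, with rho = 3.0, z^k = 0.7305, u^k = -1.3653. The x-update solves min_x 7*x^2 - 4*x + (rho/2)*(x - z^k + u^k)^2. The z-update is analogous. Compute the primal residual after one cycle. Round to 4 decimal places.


ADMM iteration with rho = 3.0, z^k = 0.7305, u^k = -1.3653
Step 1: x-update.
Minimize 7*x^2 - 4*x + (3.0/2)*(x - 0.7305 - 1.3653)^2
FOC: (2*7 + 3.0)*x = 4 + 3.0*(0.7305 + 1.3653)
x^{k+1} = 0.6051
Step 2: z-update.
Minimize 1*z^2 - 11*z + (3.0/2)*(0.6051 - z - 1.3653)^2
FOC: (2*1 + 3.0)*z = 11 + 3.0*(0.6051 - 1.3653)
z^{k+1} = 1.7439
Step 3: u-update.
u^{k+1} = -1.3653 + 0.6051 - 1.7439 = -2.5041
Step 4: Primal residual = |0.6051 - 1.7439| = 1.1388


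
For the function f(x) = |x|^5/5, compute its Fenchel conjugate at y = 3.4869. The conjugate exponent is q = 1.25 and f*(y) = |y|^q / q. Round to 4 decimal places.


The conjugate exponent q satisfies 1/p + 1/q = 1.
p = 5, so q = 5/(5 - 1) = 1.25
|y|^q = 3.4869^1.25 = 4.7649
f*(3.4869) = 4.7649 / 1.25 = 3.8119


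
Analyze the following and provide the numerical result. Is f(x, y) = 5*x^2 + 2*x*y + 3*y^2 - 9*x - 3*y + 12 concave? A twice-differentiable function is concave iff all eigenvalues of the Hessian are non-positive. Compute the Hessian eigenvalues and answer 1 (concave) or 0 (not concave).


The Hessian of f(x,y) = 5*x^2 + 2*x*y + 3*y^2 - 9*x - 3*y + 12 is:
H = [[10, 2], [2, 6]]
Trace = 10 + 6 = 16
Determinant = 10*6 - (2)^2 = 56
Discriminant = (16)^2 - 4*56 = 32.0
Eigenvalues: lambda_1 = 5.1716, lambda_2 = 10.8284
The function is not concave.

0


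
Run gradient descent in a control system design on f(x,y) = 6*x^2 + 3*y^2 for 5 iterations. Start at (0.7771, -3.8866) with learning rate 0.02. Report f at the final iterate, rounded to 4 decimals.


Gradient descent on f(x,y) = 6*x^2 + 3*y^2.
Starting point: (0.7771, -3.8866), alpha = 0.02
Step 1: grad_x = 2*6*0.7771 = 9.3252, grad_y = 2*3*-3.8866 = -23.3196
  x_1 = 0.7771 - 0.02*9.3252 = 0.5906
  y_1 = -3.8866 - 0.02*-23.3196 = -3.4202
Step 2: grad_x = 2*6*0.5906 = 7.0872, grad_y = 2*3*-3.4202 = -20.5212
  x_2 = 0.5906 - 0.02*7.0872 = 0.4489
  y_2 = -3.4202 - 0.02*-20.5212 = -3.0098
Step 3: grad_x = 2*6*0.4489 = 5.3862, grad_y = 2*3*-3.0098 = -18.0587
  x_3 = 0.4489 - 0.02*5.3862 = 0.3411
  y_3 = -3.0098 - 0.02*-18.0587 = -2.6486
Step 4: grad_x = 2*6*0.3411 = 4.0935, grad_y = 2*3*-2.6486 = -15.8917
  x_4 = 0.3411 - 0.02*4.0935 = 0.2593
  y_4 = -2.6486 - 0.02*-15.8917 = -2.3308
Step 5: grad_x = 2*6*0.2593 = 3.1111, grad_y = 2*3*-2.3308 = -13.9847
  x_5 = 0.2593 - 0.02*3.1111 = 0.197
  y_5 = -2.3308 - 0.02*-13.9847 = -2.0511
f(0.197, -2.0511) = 6*0.197^2 + 3*(-2.0511)^2 = 12.8538


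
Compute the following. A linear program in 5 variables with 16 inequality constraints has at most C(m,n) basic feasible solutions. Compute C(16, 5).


Each vertex corresponds to some choice of n active constraints out of m, so the number of vertices is at most C(m, n) = m! / (n!(m-n)!).
m = 16, n = 5
Numerator: 16 * 15 * 14 * 13 * 12
Denominator: 5! = 120
C(16, 5) = 4368


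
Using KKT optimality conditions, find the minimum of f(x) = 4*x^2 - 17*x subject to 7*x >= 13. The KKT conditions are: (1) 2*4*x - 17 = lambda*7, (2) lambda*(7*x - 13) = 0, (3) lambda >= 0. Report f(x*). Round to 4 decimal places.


Step 1: Try lambda = 0 (constraint inactive).
Stationarity: 2*4*x - 17 = 0
x* = 17/(2*4) = 2.125
Check constraint: 7*2.125 = 14.875 >= 13 -- satisfied.
Step 2: Compute optimal value.
f(x*) = 4*2.125^2 - 17*2.125 = -18.0625


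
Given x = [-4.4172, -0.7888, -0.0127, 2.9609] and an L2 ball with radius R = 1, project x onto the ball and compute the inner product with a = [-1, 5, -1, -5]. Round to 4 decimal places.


Step 1: Compute ||x|| (intermediates to 6 decimals).
||x|| = sqrt((-4.4172)^2 + (-0.7888)^2 + (-0.0127)^2 + 2.9609^2) = 5.375961
Step 2: Project.
Since ||x|| > R, scale = R/||x|| = 1/5.375961 = 0.186013, proj(x) = scale * x
proj(x) = [-0.821657, -0.146727, -0.002362, 0.550766]
Step 3: Dot product.
a^T * proj(x) = -1*(-0.821657) + 5*(-0.146727) - 1*(-0.002362) - 5*0.550766 = -2.6634


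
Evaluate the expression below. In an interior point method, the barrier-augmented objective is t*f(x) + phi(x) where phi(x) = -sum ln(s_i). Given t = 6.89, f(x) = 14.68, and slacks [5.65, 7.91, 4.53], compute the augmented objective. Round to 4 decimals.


Step 1: Compute log-barrier.
ln values: [1.7317, 2.0681, 1.5107]
phi = -(1.7317 + 2.0681 + 1.5107) = -5.3105
Step 2: Compute augmented objective.
t*f(x) = 6.89*14.68 = 101.1452
Total = 101.1452 - 5.3105 = 95.8347


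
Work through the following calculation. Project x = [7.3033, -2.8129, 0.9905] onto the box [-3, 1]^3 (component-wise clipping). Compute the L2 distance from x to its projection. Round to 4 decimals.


Project each component onto [-3, 1].
clip(7.3033) = 1.0, clip(-2.8129) = -2.8129, clip(0.9905) = 0.9905
Projection = [1.0, -2.8129, 0.9905]
Squared diffs: [39.7316, 0.0, 0.0]
Distance = sqrt(39.7316) = 6.3033


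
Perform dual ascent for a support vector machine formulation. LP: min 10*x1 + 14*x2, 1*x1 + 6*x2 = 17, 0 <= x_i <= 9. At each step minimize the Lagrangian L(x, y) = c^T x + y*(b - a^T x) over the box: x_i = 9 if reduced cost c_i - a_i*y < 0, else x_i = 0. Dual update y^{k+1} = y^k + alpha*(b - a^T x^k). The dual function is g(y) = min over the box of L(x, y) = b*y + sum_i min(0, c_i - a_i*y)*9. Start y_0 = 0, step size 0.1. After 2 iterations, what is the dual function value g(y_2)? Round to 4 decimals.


Dual ascent for LP: min 10*x1 + 14*x2, 1*x1 + 6*x2 = 17, 0 <= x_i <= 9
Step 1: y^k = 0.0, reduced costs: (10.0, 14.0)
  x^k = (0.0, 0.0), subgradient = b - a^T x = 17.0
  y^{k+1} = 0.0 + 0.1*17.0 = 1.7
Step 2: y^k = 1.7, reduced costs: (8.3, 3.8)
  x^k = (0.0, 0.0), subgradient = b - a^T x = 17.0
  y^{k+1} = 1.7 + 0.1*17.0 = 3.4
Dual objective at y_2 = 3.4: reduced costs (6.6, -6.4), box minimizer x = (0.0, 9.0)
g(y_2) = b*y + (c1 - a1*y)*x1 + (c2 - a2*y)*x2 = 17*3.4 + 6.6*0.0 + (-6.4)*9.0 = 57.8 + 0.0 - 57.6 = 0.2


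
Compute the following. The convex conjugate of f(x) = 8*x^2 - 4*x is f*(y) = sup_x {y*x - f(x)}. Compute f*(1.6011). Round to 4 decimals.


f*(y) = sup_x {y*x - a*x^2 - b*x} = sup_x {(y-b)*x - a*x^2}
FOC: (y - b) - 2a*x = 0 => x* = (y - b)/(2a)
x* = (1.6011 + 4)/(2*8) = 0.3501
f*(1.6011) = (y-b)^2/(4a) = (1.6011 + 4)^2/(4*8)
= 31.3723/32 = 0.9804


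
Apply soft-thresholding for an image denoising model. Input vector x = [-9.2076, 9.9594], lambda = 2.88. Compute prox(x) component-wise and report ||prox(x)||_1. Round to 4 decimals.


Soft-thresholding with lambda = 2.88:
prox(-9.2076) = sign(-9.2076)*max(|-9.2076| - 2.88, 0) = -6.3276
prox(9.9594) = sign(9.9594)*max(|9.9594| - 2.88, 0) = 7.0794
prox(x) = [-6.3276, 7.0794]
||prox(x)||_1 = 6.3276 + 7.0794 = 13.407


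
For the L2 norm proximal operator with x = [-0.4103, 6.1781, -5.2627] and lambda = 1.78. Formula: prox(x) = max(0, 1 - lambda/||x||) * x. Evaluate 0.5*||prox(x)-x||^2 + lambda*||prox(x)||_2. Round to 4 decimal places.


Step 1: Compute ||x||.
||x|| = 8.1261
Step 2: Compute scaling factor.
scale = max(0, 1 - 1.78/8.1261) = 0.781
Step 3: prox(x) = [-0.3204, 4.8248, -4.1099]
||prox(x)|| = 6.3461
Step 4: Proximal objective.
0.5*||prox-x||^2 = 1.5842
lambda*||prox|| = 11.2961
Total = 12.8802


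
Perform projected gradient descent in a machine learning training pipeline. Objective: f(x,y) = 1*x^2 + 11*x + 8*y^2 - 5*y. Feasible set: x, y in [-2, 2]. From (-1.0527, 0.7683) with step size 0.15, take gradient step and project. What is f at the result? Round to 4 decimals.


Step 1: Compute gradient at (-1.0527, 0.7683).
grad_x = 2*1*-1.0527 + 11 = 8.8946
grad_y = 2*8*0.7683 - 5 = 7.2928
Step 2: Gradient step.
x_raw = -1.0527 - 0.15*8.8946 = -2.3869
y_raw = 0.7683 - 0.15*7.2928 = -0.3256
Step 3: Project onto [-2, 2].
x_proj = clip(-2.3869) = -2.0
y_proj = clip(-0.3256) = -0.3256
Step 4: Evaluate f.
f(-2.0, -0.3256) = -15.5237
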